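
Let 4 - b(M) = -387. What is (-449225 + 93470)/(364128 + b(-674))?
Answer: -355755/364519 ≈ -0.97596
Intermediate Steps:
b(M) = 391 (b(M) = 4 - 1*(-387) = 4 + 387 = 391)
(-449225 + 93470)/(364128 + b(-674)) = (-449225 + 93470)/(364128 + 391) = -355755/364519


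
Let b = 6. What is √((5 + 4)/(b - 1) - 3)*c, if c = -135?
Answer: -27*I*√30 ≈ -147.89*I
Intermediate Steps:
√((5 + 4)/(b - 1) - 3)*c = √((5 + 4)/(6 - 1) - 3)*(-135) = √(9/5 - 3)*(-135) = √(-6/5)*(-135) = (I*√30/5)*(-135) = -27*I*√30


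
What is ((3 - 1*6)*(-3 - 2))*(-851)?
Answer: -12765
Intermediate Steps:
((3 - 1*6)*(-3 - 2))*(-851) = ((3 - 6)*(-5))*(-851) = -3*(-5)*(-851) = 15*(-851) = -12765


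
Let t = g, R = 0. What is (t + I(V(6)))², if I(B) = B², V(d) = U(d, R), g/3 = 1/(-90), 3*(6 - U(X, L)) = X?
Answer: 229441/900 ≈ 254.93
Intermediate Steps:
U(X, L) = 6 - X/3
g = -1/30 (g = 3/(-90) = 3*(-1/90) = -1/30 ≈ -0.033333)
V(d) = 6 - d/3
t = -1/30 ≈ -0.033333
(t + I(V(6)))² = (-1/30 + (6 - ⅓*6)²)² = (-1/30 + (6 - 2)²)² = (-1/30 + 4²)² = (-1/30 + 16)² = (479/30)² = 229441/900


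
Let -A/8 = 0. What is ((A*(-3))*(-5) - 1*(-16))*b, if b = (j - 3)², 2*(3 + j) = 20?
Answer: 256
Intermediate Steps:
A = 0 (A = -8*0 = 0)
j = 7 (j = -3 + (½)*20 = -3 + 10 = 7)
b = 16 (b = (7 - 3)² = 4² = 16)
((A*(-3))*(-5) - 1*(-16))*b = ((0*(-3))*(-5) - 1*(-16))*16 = (0*(-5) + 16)*16 = (0 + 16)*16 = 16*16 = 256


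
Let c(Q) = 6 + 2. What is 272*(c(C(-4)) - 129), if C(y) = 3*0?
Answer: -32912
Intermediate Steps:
C(y) = 0
c(Q) = 8
272*(c(C(-4)) - 129) = 272*(8 - 129) = 272*(-121) = -32912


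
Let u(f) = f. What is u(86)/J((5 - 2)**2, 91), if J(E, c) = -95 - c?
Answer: -43/93 ≈ -0.46237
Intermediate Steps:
u(86)/J((5 - 2)**2, 91) = 86/(-95 - 1*91) = 86/(-95 - 91) = 86/(-186) = 86*(-1/186) = -43/93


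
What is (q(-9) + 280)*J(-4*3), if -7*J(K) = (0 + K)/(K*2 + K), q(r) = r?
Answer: -271/21 ≈ -12.905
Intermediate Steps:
J(K) = -1/21 (J(K) = -(0 + K)/(7*(K*2 + K)) = -K/(7*(2*K + K)) = -K/(7*(3*K)) = -K*1/(3*K)/7 = -1/7*1/3 = -1/21)
(q(-9) + 280)*J(-4*3) = (-9 + 280)*(-1/21) = 271*(-1/21) = -271/21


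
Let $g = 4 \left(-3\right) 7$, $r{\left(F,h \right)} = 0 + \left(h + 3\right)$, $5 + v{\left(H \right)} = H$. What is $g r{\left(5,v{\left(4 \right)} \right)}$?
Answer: $-168$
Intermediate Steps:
$v{\left(H \right)} = -5 + H$
$r{\left(F,h \right)} = 3 + h$ ($r{\left(F,h \right)} = 0 + \left(3 + h\right) = 3 + h$)
$g = -84$ ($g = \left(-12\right) 7 = -84$)
$g r{\left(5,v{\left(4 \right)} \right)} = - 84 \left(3 + \left(-5 + 4\right)\right) = - 84 \left(3 - 1\right) = \left(-84\right) 2 = -168$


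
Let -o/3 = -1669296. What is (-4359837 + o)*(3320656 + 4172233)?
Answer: 4855774209339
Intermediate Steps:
o = 5007888 (o = -3*(-1669296) = 5007888)
(-4359837 + o)*(3320656 + 4172233) = (-4359837 + 5007888)*(3320656 + 4172233) = 648051*7492889 = 4855774209339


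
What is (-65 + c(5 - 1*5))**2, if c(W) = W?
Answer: 4225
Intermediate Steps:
(-65 + c(5 - 1*5))**2 = (-65 + (5 - 1*5))**2 = (-65 + (5 - 5))**2 = (-65 + 0)**2 = (-65)**2 = 4225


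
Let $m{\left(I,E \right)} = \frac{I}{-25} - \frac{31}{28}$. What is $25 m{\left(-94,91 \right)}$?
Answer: $\frac{1857}{28} \approx 66.321$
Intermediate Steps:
$m{\left(I,E \right)} = - \frac{31}{28} - \frac{I}{25}$ ($m{\left(I,E \right)} = I \left(- \frac{1}{25}\right) - \frac{31}{28} = - \frac{I}{25} - \frac{31}{28} = - \frac{31}{28} - \frac{I}{25}$)
$25 m{\left(-94,91 \right)} = 25 \left(- \frac{31}{28} - - \frac{94}{25}\right) = 25 \left(- \frac{31}{28} + \frac{94}{25}\right) = 25 \cdot \frac{1857}{700} = \frac{1857}{28}$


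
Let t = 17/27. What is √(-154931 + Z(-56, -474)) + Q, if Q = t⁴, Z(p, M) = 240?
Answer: 83521/531441 + I*√154691 ≈ 0.15716 + 393.31*I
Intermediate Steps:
t = 17/27 (t = 17*(1/27) = 17/27 ≈ 0.62963)
Q = 83521/531441 (Q = (17/27)⁴ = 83521/531441 ≈ 0.15716)
√(-154931 + Z(-56, -474)) + Q = √(-154931 + 240) + 83521/531441 = √(-154691) + 83521/531441 = I*√154691 + 83521/531441 = 83521/531441 + I*√154691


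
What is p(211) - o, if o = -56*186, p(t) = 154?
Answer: 10570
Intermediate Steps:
o = -10416
p(211) - o = 154 - 1*(-10416) = 154 + 10416 = 10570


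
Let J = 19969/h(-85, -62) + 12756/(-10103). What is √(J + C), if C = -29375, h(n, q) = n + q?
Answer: I*√1328432522813526/212163 ≈ 171.79*I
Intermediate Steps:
J = -203621939/1485141 (J = 19969/(-85 - 62) + 12756/(-10103) = 19969/(-147) + 12756*(-1/10103) = 19969*(-1/147) - 12756/10103 = -19969/147 - 12756/10103 = -203621939/1485141 ≈ -137.11)
√(J + C) = √(-203621939/1485141 - 29375) = √(-43829638814/1485141) = I*√1328432522813526/212163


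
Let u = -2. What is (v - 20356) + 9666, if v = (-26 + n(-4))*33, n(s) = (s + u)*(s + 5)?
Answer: -11746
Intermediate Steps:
n(s) = (-2 + s)*(5 + s) (n(s) = (s - 2)*(s + 5) = (-2 + s)*(5 + s))
v = -1056 (v = (-26 + (-10 + (-4)² + 3*(-4)))*33 = (-26 + (-10 + 16 - 12))*33 = (-26 - 6)*33 = -32*33 = -1056)
(v - 20356) + 9666 = (-1056 - 20356) + 9666 = -21412 + 9666 = -11746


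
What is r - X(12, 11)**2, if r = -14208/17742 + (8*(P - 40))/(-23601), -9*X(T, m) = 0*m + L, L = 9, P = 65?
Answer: -126266725/69788157 ≈ -1.8093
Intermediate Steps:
X(T, m) = -1 (X(T, m) = -(0*m + 9)/9 = -(0 + 9)/9 = -1/9*9 = -1)
r = -56478568/69788157 (r = -14208/17742 + (8*(65 - 40))/(-23601) = -14208*1/17742 + (8*25)*(-1/23601) = -2368/2957 + 200*(-1/23601) = -2368/2957 - 200/23601 = -56478568/69788157 ≈ -0.80929)
r - X(12, 11)**2 = -56478568/69788157 - 1*(-1)**2 = -56478568/69788157 - 1*1 = -56478568/69788157 - 1 = -126266725/69788157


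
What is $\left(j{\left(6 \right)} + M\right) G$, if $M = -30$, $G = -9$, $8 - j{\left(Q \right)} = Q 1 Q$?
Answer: $522$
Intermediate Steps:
$j{\left(Q \right)} = 8 - Q^{2}$ ($j{\left(Q \right)} = 8 - Q 1 Q = 8 - Q Q = 8 - Q^{2}$)
$\left(j{\left(6 \right)} + M\right) G = \left(\left(8 - 6^{2}\right) - 30\right) \left(-9\right) = \left(\left(8 - 36\right) - 30\right) \left(-9\right) = \left(-28 - 30\right) \left(-9\right) = \left(-58\right) \left(-9\right) = 522$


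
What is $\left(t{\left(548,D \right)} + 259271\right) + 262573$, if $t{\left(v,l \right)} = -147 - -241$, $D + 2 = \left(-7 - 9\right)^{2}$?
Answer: $521938$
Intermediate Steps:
$D = 254$ ($D = -2 + \left(-7 - 9\right)^{2} = -2 + \left(-16\right)^{2} = -2 + 256 = 254$)
$t{\left(v,l \right)} = 94$ ($t{\left(v,l \right)} = -147 + 241 = 94$)
$\left(t{\left(548,D \right)} + 259271\right) + 262573 = \left(94 + 259271\right) + 262573 = 259365 + 262573 = 521938$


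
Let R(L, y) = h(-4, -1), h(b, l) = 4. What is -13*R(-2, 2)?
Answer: -52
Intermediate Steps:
R(L, y) = 4
-13*R(-2, 2) = -13*4 = -52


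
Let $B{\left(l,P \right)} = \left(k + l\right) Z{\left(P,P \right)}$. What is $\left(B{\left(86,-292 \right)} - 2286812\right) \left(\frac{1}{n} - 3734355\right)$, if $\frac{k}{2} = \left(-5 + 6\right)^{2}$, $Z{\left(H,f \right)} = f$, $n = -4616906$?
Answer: $\frac{19935167158674866274}{2308453} \approx 8.6357 \cdot 10^{12}$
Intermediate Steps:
$k = 2$ ($k = 2 \left(-5 + 6\right)^{2} = 2 \cdot 1^{2} = 2 \cdot 1 = 2$)
$B{\left(l,P \right)} = P \left(2 + l\right)$ ($B{\left(l,P \right)} = \left(2 + l\right) P = P \left(2 + l\right)$)
$\left(B{\left(86,-292 \right)} - 2286812\right) \left(\frac{1}{n} - 3734355\right) = \left(- 292 \left(2 + 86\right) - 2286812\right) \left(\frac{1}{-4616906} - 3734355\right) = \left(\left(-292\right) 88 - 2286812\right) \left(- \frac{1}{4616906} - 3734355\right) = \left(-25696 - 2286812\right) \left(- \frac{17241166005631}{4616906}\right) = \left(-2312508\right) \left(- \frac{17241166005631}{4616906}\right) = \frac{19935167158674866274}{2308453}$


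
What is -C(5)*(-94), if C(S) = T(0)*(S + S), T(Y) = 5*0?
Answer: 0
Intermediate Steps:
T(Y) = 0
C(S) = 0 (C(S) = 0*(S + S) = 0*(2*S) = 0)
-C(5)*(-94) = -0*(-94) = -1*0 = 0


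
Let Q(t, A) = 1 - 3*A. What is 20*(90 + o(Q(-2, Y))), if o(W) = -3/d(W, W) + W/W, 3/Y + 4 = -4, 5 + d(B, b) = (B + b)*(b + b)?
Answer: 379420/209 ≈ 1815.4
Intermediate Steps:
d(B, b) = -5 + 2*b*(B + b) (d(B, b) = -5 + (B + b)*(b + b) = -5 + (B + b)*(2*b) = -5 + 2*b*(B + b))
Y = -3/8 (Y = 3/(-4 - 4) = 3/(-8) = 3*(-1/8) = -3/8 ≈ -0.37500)
o(W) = 1 - 3/(-5 + 4*W**2) (o(W) = -3/(-5 + 2*W**2 + 2*W*W) + W/W = -3/(-5 + 2*W**2 + 2*W**2) + 1 = -3/(-5 + 4*W**2) + 1 = 1 - 3/(-5 + 4*W**2))
20*(90 + o(Q(-2, Y))) = 20*(90 + 4*(-2 + (1 - 3*(-3/8))**2)/(-5 + 4*(1 - 3*(-3/8))**2)) = 20*(90 + 4*(-2 + (1 + 9/8)**2)/(-5 + 4*(1 + 9/8)**2)) = 20*(90 + 4*(-2 + (17/8)**2)/(-5 + 4*(17/8)**2)) = 20*(90 + 4*(-2 + 289/64)/(-5 + 4*(289/64))) = 20*(90 + 4*(161/64)/(-5 + 289/16)) = 20*(90 + 4*(161/64)/(209/16)) = 20*(90 + 4*(16/209)*(161/64)) = 20*(90 + 161/209) = 20*(18971/209) = 379420/209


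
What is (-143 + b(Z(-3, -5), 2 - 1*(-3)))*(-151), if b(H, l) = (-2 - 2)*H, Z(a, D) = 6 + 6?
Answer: 28841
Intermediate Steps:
Z(a, D) = 12
b(H, l) = -4*H
(-143 + b(Z(-3, -5), 2 - 1*(-3)))*(-151) = (-143 - 4*12)*(-151) = (-143 - 48)*(-151) = -191*(-151) = 28841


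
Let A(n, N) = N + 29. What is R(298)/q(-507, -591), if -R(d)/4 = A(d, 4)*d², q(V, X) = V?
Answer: 3907376/169 ≈ 23121.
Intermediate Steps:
A(n, N) = 29 + N
R(d) = -132*d² (R(d) = -4*(29 + 4)*d² = -132*d²)
R(298)/q(-507, -591) = -132*298²/(-507) = -132*88804*(-1/507) = -11722128*(-1/507) = 3907376/169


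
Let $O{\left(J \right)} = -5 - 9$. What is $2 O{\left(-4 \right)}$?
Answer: $-28$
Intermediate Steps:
$O{\left(J \right)} = -14$ ($O{\left(J \right)} = -5 - 9 = -14$)
$2 O{\left(-4 \right)} = 2 \left(-14\right) = -28$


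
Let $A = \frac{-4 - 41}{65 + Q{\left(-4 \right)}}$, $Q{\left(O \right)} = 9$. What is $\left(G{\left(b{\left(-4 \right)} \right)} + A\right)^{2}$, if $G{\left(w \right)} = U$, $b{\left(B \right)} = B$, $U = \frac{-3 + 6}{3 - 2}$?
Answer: $\frac{31329}{5476} \approx 5.7211$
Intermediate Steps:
$U = 3$ ($U = \frac{3}{1} = 3 \cdot 1 = 3$)
$G{\left(w \right)} = 3$
$A = - \frac{45}{74}$ ($A = \frac{-4 - 41}{65 + 9} = - \frac{45}{74} \approx -0.60811$)
$\left(G{\left(b{\left(-4 \right)} \right)} + A\right)^{2} = \left(3 - \frac{45}{74}\right)^{2} = \left(\frac{177}{74}\right)^{2} = \frac{31329}{5476}$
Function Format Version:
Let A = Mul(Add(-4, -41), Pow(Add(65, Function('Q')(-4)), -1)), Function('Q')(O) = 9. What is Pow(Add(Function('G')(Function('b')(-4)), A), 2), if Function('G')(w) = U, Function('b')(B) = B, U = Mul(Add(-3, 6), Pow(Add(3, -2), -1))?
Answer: Rational(31329, 5476) ≈ 5.7211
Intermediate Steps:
U = 3 (U = Mul(3, Pow(1, -1)) = Mul(3, 1) = 3)
Function('G')(w) = 3
A = Rational(-45, 74) (A = Mul(Add(-4, -41), Pow(Add(65, 9), -1)) = Mul(-45, Pow(74, -1)) = Mul(-45, Rational(1, 74)) = Rational(-45, 74) ≈ -0.60811)
Pow(Add(Function('G')(Function('b')(-4)), A), 2) = Pow(Add(3, Rational(-45, 74)), 2) = Pow(Rational(177, 74), 2) = Rational(31329, 5476)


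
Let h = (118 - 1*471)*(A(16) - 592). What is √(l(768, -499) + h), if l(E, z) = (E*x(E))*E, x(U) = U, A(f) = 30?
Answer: √453183218 ≈ 21288.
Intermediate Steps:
l(E, z) = E³ (l(E, z) = (E*E)*E = E²*E = E³)
h = 198386 (h = (118 - 1*471)*(30 - 592) = (118 - 471)*(-562) = -353*(-562) = 198386)
√(l(768, -499) + h) = √(768³ + 198386) = √(452984832 + 198386) = √453183218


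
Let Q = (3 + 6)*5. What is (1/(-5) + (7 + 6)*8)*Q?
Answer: 4671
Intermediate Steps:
Q = 45 (Q = 9*5 = 45)
(1/(-5) + (7 + 6)*8)*Q = (1/(-5) + (7 + 6)*8)*45 = (-⅕ + 13*8)*45 = (-⅕ + 104)*45 = (519/5)*45 = 4671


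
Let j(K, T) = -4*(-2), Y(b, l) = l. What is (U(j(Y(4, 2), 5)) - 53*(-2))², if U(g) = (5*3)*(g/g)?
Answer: 14641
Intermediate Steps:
j(K, T) = 8
U(g) = 15 (U(g) = 15*1 = 15)
(U(j(Y(4, 2), 5)) - 53*(-2))² = (15 - 53*(-2))² = (15 + 106)² = 121² = 14641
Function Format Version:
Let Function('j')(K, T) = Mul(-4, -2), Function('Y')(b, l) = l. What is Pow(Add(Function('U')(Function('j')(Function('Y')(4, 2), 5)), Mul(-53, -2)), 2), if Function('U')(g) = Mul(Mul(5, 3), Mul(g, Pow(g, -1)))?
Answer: 14641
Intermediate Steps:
Function('j')(K, T) = 8
Function('U')(g) = 15 (Function('U')(g) = Mul(15, 1) = 15)
Pow(Add(Function('U')(Function('j')(Function('Y')(4, 2), 5)), Mul(-53, -2)), 2) = Pow(Add(15, Mul(-53, -2)), 2) = Pow(Add(15, 106), 2) = Pow(121, 2) = 14641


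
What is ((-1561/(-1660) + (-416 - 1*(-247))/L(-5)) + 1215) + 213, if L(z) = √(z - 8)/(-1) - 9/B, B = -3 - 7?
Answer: 3250540021/2292460 - 16900*I*√13/1381 ≈ 1417.9 - 44.123*I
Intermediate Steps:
B = -10
L(z) = 9/10 - √(-8 + z) (L(z) = √(z - 8)/(-1) - 9/(-10) = √(-8 + z)*(-1) - 9*(-⅒) = -√(-8 + z) + 9/10 = 9/10 - √(-8 + z))
((-1561/(-1660) + (-416 - 1*(-247))/L(-5)) + 1215) + 213 = ((-1561/(-1660) + (-416 - 1*(-247))/(9/10 - √(-8 - 5))) + 1215) + 213 = ((-1561*(-1/1660) + (-416 + 247)/(9/10 - √(-13))) + 1215) + 213 = ((1561/1660 - 169/(9/10 - I*√13)) + 1215) + 213 = (2018461/1660 - 169/(9/10 - I*√13)) + 213 = 2372041/1660 - 169/(9/10 - I*√13)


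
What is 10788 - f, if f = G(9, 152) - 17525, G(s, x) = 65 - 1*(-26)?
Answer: 28222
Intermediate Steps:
G(s, x) = 91 (G(s, x) = 65 + 26 = 91)
f = -17434 (f = 91 - 17525 = -17434)
10788 - f = 10788 - 1*(-17434) = 10788 + 17434 = 28222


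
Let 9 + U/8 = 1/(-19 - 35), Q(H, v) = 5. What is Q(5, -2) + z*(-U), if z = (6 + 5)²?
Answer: 235843/27 ≈ 8734.9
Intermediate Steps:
z = 121 (z = 11² = 121)
U = -1948/27 (U = -72 + 8/(-19 - 35) = -72 + 8/(-54) = -72 + 8*(-1/54) = -72 - 4/27 = -1948/27 ≈ -72.148)
Q(5, -2) + z*(-U) = 5 + 121*(-1*(-1948/27)) = 5 + 121*(1948/27) = 5 + 235708/27 = 235843/27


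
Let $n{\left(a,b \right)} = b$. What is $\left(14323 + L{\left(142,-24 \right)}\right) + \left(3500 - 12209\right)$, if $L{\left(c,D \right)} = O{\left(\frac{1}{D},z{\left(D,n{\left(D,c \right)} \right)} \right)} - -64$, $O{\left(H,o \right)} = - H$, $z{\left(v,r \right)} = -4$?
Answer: $\frac{136273}{24} \approx 5678.0$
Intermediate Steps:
$L{\left(c,D \right)} = 64 - \frac{1}{D}$ ($L{\left(c,D \right)} = - \frac{1}{D} - -64 = - \frac{1}{D} + 64 = 64 - \frac{1}{D}$)
$\left(14323 + L{\left(142,-24 \right)}\right) + \left(3500 - 12209\right) = \left(14323 + \left(64 - \frac{1}{-24}\right)\right) + \left(3500 - 12209\right) = \left(14323 + \left(64 - - \frac{1}{24}\right)\right) + \left(3500 - 12209\right) = \left(14323 + \left(64 + \frac{1}{24}\right)\right) - 8709 = \left(14323 + \frac{1537}{24}\right) - 8709 = \frac{345289}{24} - 8709 = \frac{136273}{24}$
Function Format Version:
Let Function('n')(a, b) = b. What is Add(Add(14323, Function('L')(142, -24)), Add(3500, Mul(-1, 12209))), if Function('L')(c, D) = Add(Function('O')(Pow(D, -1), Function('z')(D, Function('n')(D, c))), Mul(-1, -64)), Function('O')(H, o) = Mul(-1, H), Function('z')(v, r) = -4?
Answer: Rational(136273, 24) ≈ 5678.0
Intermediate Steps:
Function('L')(c, D) = Add(64, Mul(-1, Pow(D, -1))) (Function('L')(c, D) = Add(Mul(-1, Pow(D, -1)), Mul(-1, -64)) = Add(Mul(-1, Pow(D, -1)), 64) = Add(64, Mul(-1, Pow(D, -1))))
Add(Add(14323, Function('L')(142, -24)), Add(3500, Mul(-1, 12209))) = Add(Add(14323, Add(64, Mul(-1, Pow(-24, -1)))), Add(3500, Mul(-1, 12209))) = Add(Add(14323, Add(64, Mul(-1, Rational(-1, 24)))), Add(3500, -12209)) = Add(Add(14323, Add(64, Rational(1, 24))), -8709) = Add(Add(14323, Rational(1537, 24)), -8709) = Add(Rational(345289, 24), -8709) = Rational(136273, 24)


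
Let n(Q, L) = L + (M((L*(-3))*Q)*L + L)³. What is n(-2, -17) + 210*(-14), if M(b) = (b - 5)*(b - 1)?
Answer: -6578516740752581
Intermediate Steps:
M(b) = (-1 + b)*(-5 + b) (M(b) = (-5 + b)*(-1 + b) = (-1 + b)*(-5 + b))
n(Q, L) = L + (L + L*(5 + 9*L²*Q² + 18*L*Q))³ (n(Q, L) = L + ((5 + ((L*(-3))*Q)² - 6*L*(-3)*Q)*L + L)³ = L + ((5 + ((-3*L)*Q)² - 6*(-3*L)*Q)*L + L)³ = L + ((5 + (-3*L*Q)² - (-18)*L*Q)*L + L)³ = L + ((5 + 9*L²*Q² + 18*L*Q)*L + L)³ = L + (L*(5 + 9*L²*Q² + 18*L*Q) + L)³ = L + (L + L*(5 + 9*L²*Q² + 18*L*Q))³)
n(-2, -17) + 210*(-14) = (-17 + 27*(-17)³*(2 + 3*(-17)²*(-2)² + 6*(-17)*(-2))³) + 210*(-14) = (-17 + 27*(-4913)*(2 + 3*289*4 + 204)³) - 2940 = (-17 + 27*(-4913)*(2 + 3468 + 204)³) - 2940 = (-17 + 27*(-4913)*3674³) - 2940 = (-17 + 27*(-4913)*49592666024) - 2940 = (-17 - 6578516740749624) - 2940 = -6578516740749641 - 2940 = -6578516740752581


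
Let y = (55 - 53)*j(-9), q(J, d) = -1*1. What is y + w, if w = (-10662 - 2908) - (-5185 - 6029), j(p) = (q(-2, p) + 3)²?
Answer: -2348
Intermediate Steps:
q(J, d) = -1
j(p) = 4 (j(p) = (-1 + 3)² = 2² = 4)
w = -2356 (w = -13570 - 1*(-11214) = -13570 + 11214 = -2356)
y = 8 (y = (55 - 53)*4 = 2*4 = 8)
y + w = 8 - 2356 = -2348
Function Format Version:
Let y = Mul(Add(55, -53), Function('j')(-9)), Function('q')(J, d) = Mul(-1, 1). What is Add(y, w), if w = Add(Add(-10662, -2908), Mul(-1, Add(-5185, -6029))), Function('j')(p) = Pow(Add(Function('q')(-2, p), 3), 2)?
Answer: -2348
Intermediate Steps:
Function('q')(J, d) = -1
Function('j')(p) = 4 (Function('j')(p) = Pow(Add(-1, 3), 2) = Pow(2, 2) = 4)
w = -2356 (w = Add(-13570, Mul(-1, -11214)) = Add(-13570, 11214) = -2356)
y = 8 (y = Mul(Add(55, -53), 4) = Mul(2, 4) = 8)
Add(y, w) = Add(8, -2356) = -2348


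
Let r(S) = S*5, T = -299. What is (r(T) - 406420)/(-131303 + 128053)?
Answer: 81583/650 ≈ 125.51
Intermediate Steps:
r(S) = 5*S
(r(T) - 406420)/(-131303 + 128053) = (5*(-299) - 406420)/(-131303 + 128053) = (-1495 - 406420)/(-3250) = -407915*(-1/3250) = 81583/650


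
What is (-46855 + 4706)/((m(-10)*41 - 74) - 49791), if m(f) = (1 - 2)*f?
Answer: 42149/49455 ≈ 0.85227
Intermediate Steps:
m(f) = -f
(-46855 + 4706)/((m(-10)*41 - 74) - 49791) = (-46855 + 4706)/((-1*(-10)*41 - 74) - 49791) = -42149/((10*41 - 74) - 49791) = -42149/((410 - 74) - 49791) = -42149/(336 - 49791) = -42149/(-49455) = -42149*(-1/49455) = 42149/49455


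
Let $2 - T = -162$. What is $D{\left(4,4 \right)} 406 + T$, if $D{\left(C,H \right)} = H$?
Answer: $1788$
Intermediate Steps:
$T = 164$ ($T = 2 - -162 = 2 + 162 = 164$)
$D{\left(4,4 \right)} 406 + T = 4 \cdot 406 + 164 = 1624 + 164 = 1788$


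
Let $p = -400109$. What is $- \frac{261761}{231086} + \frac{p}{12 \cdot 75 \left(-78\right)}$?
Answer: $\frac{37041983087}{8111118600} \approx 4.5668$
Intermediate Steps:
$- \frac{261761}{231086} + \frac{p}{12 \cdot 75 \left(-78\right)} = - \frac{261761}{231086} - \frac{400109}{12 \cdot 75 \left(-78\right)} = \left(-261761\right) \frac{1}{231086} - \frac{400109}{900 \left(-78\right)} = - \frac{261761}{231086} - \frac{400109}{-70200} = - \frac{261761}{231086} - - \frac{400109}{70200} = - \frac{261761}{231086} + \frac{400109}{70200} = \frac{37041983087}{8111118600}$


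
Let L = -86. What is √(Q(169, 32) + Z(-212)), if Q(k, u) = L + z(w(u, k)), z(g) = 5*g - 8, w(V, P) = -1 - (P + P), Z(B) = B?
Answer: I*√2001 ≈ 44.733*I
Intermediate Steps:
w(V, P) = -1 - 2*P
z(g) = -8 + 5*g
Q(k, u) = -99 - 10*k (Q(k, u) = -86 + (-8 + 5*(-1 - 2*k)) = -86 + (-8 + (-5 - 10*k)) = -86 + (-13 - 10*k) = -99 - 10*k)
√(Q(169, 32) + Z(-212)) = √((-99 - 10*169) - 212) = √((-99 - 1690) - 212) = √(-1789 - 212) = √(-2001) = I*√2001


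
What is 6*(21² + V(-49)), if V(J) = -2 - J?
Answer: 2928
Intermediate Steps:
6*(21² + V(-49)) = 6*(21² + (-2 - 1*(-49))) = 6*(441 + (-2 + 49)) = 6*(441 + 47) = 6*488 = 2928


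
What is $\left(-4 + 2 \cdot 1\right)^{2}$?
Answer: $4$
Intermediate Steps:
$\left(-4 + 2 \cdot 1\right)^{2} = \left(-4 + 2\right)^{2} = \left(-2\right)^{2} = 4$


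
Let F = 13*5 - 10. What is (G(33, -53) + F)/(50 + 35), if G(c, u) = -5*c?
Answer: -22/17 ≈ -1.2941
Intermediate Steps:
F = 55 (F = 65 - 10 = 55)
(G(33, -53) + F)/(50 + 35) = (-5*33 + 55)/(50 + 35) = (-165 + 55)/85 = -110*1/85 = -22/17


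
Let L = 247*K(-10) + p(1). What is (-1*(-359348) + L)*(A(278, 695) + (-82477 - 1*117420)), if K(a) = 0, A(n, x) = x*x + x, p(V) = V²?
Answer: 101991511227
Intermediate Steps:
A(n, x) = x + x² (A(n, x) = x² + x = x + x²)
L = 1 (L = 247*0 + 1² = 0 + 1 = 1)
(-1*(-359348) + L)*(A(278, 695) + (-82477 - 1*117420)) = (-1*(-359348) + 1)*(695*(1 + 695) + (-82477 - 1*117420)) = (359348 + 1)*(695*696 + (-82477 - 117420)) = 359349*(483720 - 199897) = 359349*283823 = 101991511227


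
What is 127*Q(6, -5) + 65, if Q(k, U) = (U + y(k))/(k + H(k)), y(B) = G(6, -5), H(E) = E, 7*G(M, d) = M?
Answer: 1777/84 ≈ 21.155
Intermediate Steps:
G(M, d) = M/7
y(B) = 6/7 (y(B) = (1/7)*6 = 6/7)
Q(k, U) = (6/7 + U)/(2*k) (Q(k, U) = (U + 6/7)/(k + k) = (6/7 + U)/((2*k)) = (6/7 + U)*(1/(2*k)) = (6/7 + U)/(2*k))
127*Q(6, -5) + 65 = 127*((1/14)*(6 + 7*(-5))/6) + 65 = 127*((1/14)*(1/6)*(6 - 35)) + 65 = 127*((1/14)*(1/6)*(-29)) + 65 = 127*(-29/84) + 65 = -3683/84 + 65 = 1777/84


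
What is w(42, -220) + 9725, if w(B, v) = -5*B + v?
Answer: 9295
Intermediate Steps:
w(B, v) = v - 5*B
w(42, -220) + 9725 = (-220 - 5*42) + 9725 = (-220 - 210) + 9725 = -430 + 9725 = 9295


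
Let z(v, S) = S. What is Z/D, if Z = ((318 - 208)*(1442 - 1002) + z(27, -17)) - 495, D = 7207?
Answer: 47888/7207 ≈ 6.6447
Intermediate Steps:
Z = 47888 (Z = ((318 - 208)*(1442 - 1002) - 17) - 495 = (110*440 - 17) - 495 = (48400 - 17) - 495 = 48383 - 495 = 47888)
Z/D = 47888/7207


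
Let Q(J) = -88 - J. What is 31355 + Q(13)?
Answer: 31254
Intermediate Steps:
31355 + Q(13) = 31355 + (-88 - 1*13) = 31355 + (-88 - 13) = 31355 - 101 = 31254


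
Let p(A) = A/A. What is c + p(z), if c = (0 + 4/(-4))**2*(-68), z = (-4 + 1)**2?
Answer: -67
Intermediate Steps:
z = 9 (z = (-3)**2 = 9)
p(A) = 1
c = -68 (c = (0 + 4*(-1/4))**2*(-68) = (0 - 1)**2*(-68) = (-1)**2*(-68) = 1*(-68) = -68)
c + p(z) = -68 + 1 = -67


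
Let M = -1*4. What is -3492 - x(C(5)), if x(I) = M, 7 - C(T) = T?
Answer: -3488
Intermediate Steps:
C(T) = 7 - T
M = -4
x(I) = -4
-3492 - x(C(5)) = -3492 - 1*(-4) = -3492 + 4 = -3488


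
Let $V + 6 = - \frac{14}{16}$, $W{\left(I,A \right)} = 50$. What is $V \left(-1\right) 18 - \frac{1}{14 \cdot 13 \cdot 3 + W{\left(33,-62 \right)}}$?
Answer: $\frac{36877}{298} \approx 123.75$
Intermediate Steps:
$V = - \frac{55}{8}$ ($V = -6 - \frac{14}{16} = -6 - \frac{7}{8} = - \frac{55}{8} \approx -6.875$)
$V \left(-1\right) 18 - \frac{1}{14 \cdot 13 \cdot 3 + W{\left(33,-62 \right)}} = \left(- \frac{55}{8}\right) \left(-1\right) 18 - \frac{1}{14 \cdot 13 \cdot 3 + 50} = \frac{55}{8} \cdot 18 - \frac{1}{182 \cdot 3 + 50} = \frac{495}{4} - \frac{1}{546 + 50} = \frac{495}{4} - \frac{1}{596} = \frac{36877}{298}$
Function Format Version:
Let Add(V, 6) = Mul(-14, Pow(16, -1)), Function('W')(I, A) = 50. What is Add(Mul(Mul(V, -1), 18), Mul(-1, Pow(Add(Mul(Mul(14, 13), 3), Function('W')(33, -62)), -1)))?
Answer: Rational(36877, 298) ≈ 123.75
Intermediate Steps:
V = Rational(-55, 8) (V = Add(-6, Mul(-14, Pow(16, -1))) = Add(-6, Mul(-14, Rational(1, 16))) = Add(-6, Rational(-7, 8)) = Rational(-55, 8) ≈ -6.8750)
Add(Mul(Mul(V, -1), 18), Mul(-1, Pow(Add(Mul(Mul(14, 13), 3), Function('W')(33, -62)), -1))) = Add(Mul(Mul(Rational(-55, 8), -1), 18), Mul(-1, Pow(Add(Mul(Mul(14, 13), 3), 50), -1))) = Add(Mul(Rational(55, 8), 18), Mul(-1, Pow(Add(Mul(182, 3), 50), -1))) = Add(Rational(495, 4), Mul(-1, Pow(Add(546, 50), -1))) = Add(Rational(495, 4), Mul(-1, Pow(596, -1))) = Add(Rational(495, 4), Mul(-1, Rational(1, 596))) = Add(Rational(495, 4), Rational(-1, 596)) = Rational(36877, 298)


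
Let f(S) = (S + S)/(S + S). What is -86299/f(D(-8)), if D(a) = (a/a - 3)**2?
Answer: -86299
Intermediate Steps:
D(a) = 4 (D(a) = (1 - 3)**2 = (-2)**2 = 4)
f(S) = 1 (f(S) = (2*S)/((2*S)) = (2*S)*(1/(2*S)) = 1)
-86299/f(D(-8)) = -86299/1 = -86299*1 = -86299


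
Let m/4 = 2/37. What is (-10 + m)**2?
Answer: 131044/1369 ≈ 95.722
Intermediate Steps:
m = 8/37 (m = 4*(2/37) = 8/37 ≈ 0.21622)
(-10 + m)**2 = (-10 + 8/37)**2 = (-362/37)**2 = 131044/1369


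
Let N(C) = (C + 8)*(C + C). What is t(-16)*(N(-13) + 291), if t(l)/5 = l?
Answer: -33680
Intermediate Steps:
t(l) = 5*l
N(C) = 2*C*(8 + C) (N(C) = (8 + C)*(2*C) = 2*C*(8 + C))
t(-16)*(N(-13) + 291) = (5*(-16))*(2*(-13)*(8 - 13) + 291) = -80*(2*(-13)*(-5) + 291) = -80*(130 + 291) = -80*421 = -33680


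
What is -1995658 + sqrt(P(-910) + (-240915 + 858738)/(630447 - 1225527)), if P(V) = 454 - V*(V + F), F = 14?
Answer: -1995658 + I*sqrt(2467212548910)/1740 ≈ -1.9957e+6 + 902.72*I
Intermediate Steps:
P(V) = 454 - V*(14 + V) (P(V) = 454 - V*(V + 14) = 454 - V*(14 + V))
-1995658 + sqrt(P(-910) + (-240915 + 858738)/(630447 - 1225527)) = -1995658 + sqrt((454 - 1*(-910)**2 - 14*(-910)) + (-240915 + 858738)/(630447 - 1225527)) = -1995658 + sqrt((454 - 1*828100 + 12740) + 617823/(-595080)) = -1995658 + sqrt((454 - 828100 + 12740) + 617823*(-1/595080)) = -1995658 + sqrt(-814906 - 3613/3480) = -1995658 + sqrt(-2835876493/3480) = -1995658 + I*sqrt(2467212548910)/1740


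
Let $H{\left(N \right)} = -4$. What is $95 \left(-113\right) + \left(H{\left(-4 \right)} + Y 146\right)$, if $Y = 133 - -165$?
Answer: $32769$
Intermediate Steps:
$Y = 298$ ($Y = 133 + 165 = 298$)
$95 \left(-113\right) + \left(H{\left(-4 \right)} + Y 146\right) = 95 \left(-113\right) + \left(-4 + 298 \cdot 146\right) = -10735 + \left(-4 + 43508\right) = -10735 + 43504 = 32769$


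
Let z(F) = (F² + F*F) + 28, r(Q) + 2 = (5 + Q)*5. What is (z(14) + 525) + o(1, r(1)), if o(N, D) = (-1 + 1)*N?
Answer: 945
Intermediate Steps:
r(Q) = 23 + 5*Q (r(Q) = -2 + (5 + Q)*5 = -2 + (25 + 5*Q) = 23 + 5*Q)
z(F) = 28 + 2*F² (z(F) = (F² + F²) + 28 = 2*F² + 28 = 28 + 2*F²)
o(N, D) = 0 (o(N, D) = 0*N = 0)
(z(14) + 525) + o(1, r(1)) = ((28 + 2*14²) + 525) + 0 = ((28 + 2*196) + 525) + 0 = ((28 + 392) + 525) + 0 = (420 + 525) + 0 = 945 + 0 = 945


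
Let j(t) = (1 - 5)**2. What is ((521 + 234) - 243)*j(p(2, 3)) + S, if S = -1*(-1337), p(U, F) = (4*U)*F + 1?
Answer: 9529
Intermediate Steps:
p(U, F) = 1 + 4*F*U (p(U, F) = 4*F*U + 1 = 1 + 4*F*U)
S = 1337
j(t) = 16 (j(t) = (-4)**2 = 16)
((521 + 234) - 243)*j(p(2, 3)) + S = ((521 + 234) - 243)*16 + 1337 = (755 - 243)*16 + 1337 = 512*16 + 1337 = 8192 + 1337 = 9529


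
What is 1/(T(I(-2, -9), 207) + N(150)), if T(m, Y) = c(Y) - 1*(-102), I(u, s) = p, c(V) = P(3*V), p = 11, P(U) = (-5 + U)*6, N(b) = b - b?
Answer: 1/3798 ≈ 0.00026330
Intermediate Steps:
N(b) = 0
P(U) = -30 + 6*U
c(V) = -30 + 18*V (c(V) = -30 + 6*(3*V) = -30 + 18*V)
I(u, s) = 11
T(m, Y) = 72 + 18*Y (T(m, Y) = (-30 + 18*Y) - 1*(-102) = (-30 + 18*Y) + 102 = 72 + 18*Y)
1/(T(I(-2, -9), 207) + N(150)) = 1/((72 + 18*207) + 0) = 1/((72 + 3726) + 0) = 1/(3798 + 0) = 1/3798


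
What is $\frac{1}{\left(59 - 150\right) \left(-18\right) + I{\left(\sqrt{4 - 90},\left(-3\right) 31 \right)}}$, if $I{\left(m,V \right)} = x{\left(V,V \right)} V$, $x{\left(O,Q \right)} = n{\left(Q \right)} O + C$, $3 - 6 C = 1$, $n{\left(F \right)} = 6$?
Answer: $\frac{1}{53501} \approx 1.8691 \cdot 10^{-5}$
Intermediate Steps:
$C = \frac{1}{3}$ ($C = \frac{1}{2} - \frac{1}{6} = \frac{1}{3} \approx 0.33333$)
$x{\left(O,Q \right)} = \frac{1}{3} + 6 O$ ($x{\left(O,Q \right)} = 6 O + \frac{1}{3} = \frac{1}{3} + 6 O$)
$I{\left(m,V \right)} = V \left(\frac{1}{3} + 6 V\right)$ ($I{\left(m,V \right)} = \left(\frac{1}{3} + 6 V\right) V = V \left(\frac{1}{3} + 6 V\right)$)
$\frac{1}{\left(59 - 150\right) \left(-18\right) + I{\left(\sqrt{4 - 90},\left(-3\right) 31 \right)}} = \frac{1}{\left(59 - 150\right) \left(-18\right) + \frac{\left(-3\right) 31 \left(1 + 18 \left(\left(-3\right) 31\right)\right)}{3}} = \frac{1}{\left(-91\right) \left(-18\right) + \frac{1}{3} \left(-93\right) \left(1 + 18 \left(-93\right)\right)} = \frac{1}{1638 + \frac{1}{3} \left(-93\right) \left(1 - 1674\right)} = \frac{1}{1638 + \frac{1}{3} \left(-93\right) \left(-1673\right)} = \frac{1}{1638 + 51863} = \frac{1}{53501}$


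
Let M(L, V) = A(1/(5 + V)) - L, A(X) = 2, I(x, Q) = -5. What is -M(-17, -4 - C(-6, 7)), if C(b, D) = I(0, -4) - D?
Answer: -19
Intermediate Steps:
C(b, D) = -5 - D
M(L, V) = 2 - L
-M(-17, -4 - C(-6, 7)) = -(2 - 1*(-17)) = -(2 + 17) = -1*19 = -19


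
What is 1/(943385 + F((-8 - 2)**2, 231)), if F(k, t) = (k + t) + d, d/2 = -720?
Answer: 1/942276 ≈ 1.0613e-6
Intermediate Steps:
d = -1440 (d = 2*(-720) = -1440)
F(k, t) = -1440 + k + t (F(k, t) = (k + t) - 1440 = -1440 + k + t)
1/(943385 + F((-8 - 2)**2, 231)) = 1/(943385 + (-1440 + (-8 - 2)**2 + 231)) = 1/(943385 + (-1440 + (-10)**2 + 231)) = 1/(943385 + (-1440 + 100 + 231)) = 1/(943385 - 1109) = 1/942276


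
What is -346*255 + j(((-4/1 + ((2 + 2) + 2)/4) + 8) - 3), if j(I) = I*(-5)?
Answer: -176485/2 ≈ -88243.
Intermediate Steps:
j(I) = -5*I
-346*255 + j(((-4/1 + ((2 + 2) + 2)/4) + 8) - 3) = -346*255 - 5*(((-4/1 + ((2 + 2) + 2)/4) + 8) - 3) = -88230 - 5*(((-4*1 + (4 + 2)*(1/4)) + 8) - 3) = -88230 - 5*(((-4 + 6*(1/4)) + 8) - 3) = -88230 - 5*(((-4 + 3/2) + 8) - 3) = -88230 - 5*((-5/2 + 8) - 3) = -88230 - 5*(11/2 - 3) = -88230 - 5*5/2 = -88230 - 25/2 = -176485/2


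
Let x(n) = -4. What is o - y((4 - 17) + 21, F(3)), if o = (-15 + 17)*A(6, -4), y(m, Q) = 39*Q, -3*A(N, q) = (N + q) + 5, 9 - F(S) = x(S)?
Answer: -1535/3 ≈ -511.67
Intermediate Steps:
F(S) = 13 (F(S) = 9 - 1*(-4) = 9 + 4 = 13)
A(N, q) = -5/3 - N/3 - q/3 (A(N, q) = -((N + q) + 5)/3 = -(5 + N + q)/3 = -5/3 - N/3 - q/3)
o = -14/3 (o = (-15 + 17)*(-5/3 - ⅓*6 - ⅓*(-4)) = 2*(-5/3 - 2 + 4/3) = 2*(-7/3) = -14/3 ≈ -4.6667)
o - y((4 - 17) + 21, F(3)) = -14/3 - 39*13 = -14/3 - 1*507 = -14/3 - 507 = -1535/3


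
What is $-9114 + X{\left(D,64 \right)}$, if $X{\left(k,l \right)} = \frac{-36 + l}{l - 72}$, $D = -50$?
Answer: $- \frac{18235}{2} \approx -9117.5$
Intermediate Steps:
$X{\left(k,l \right)} = \frac{-36 + l}{-72 + l}$
$-9114 + X{\left(D,64 \right)} = -9114 + \frac{-36 + 64}{-72 + 64} = -9114 + \frac{1}{-8} \cdot 28 = -9114 - \frac{7}{2} = - \frac{18235}{2}$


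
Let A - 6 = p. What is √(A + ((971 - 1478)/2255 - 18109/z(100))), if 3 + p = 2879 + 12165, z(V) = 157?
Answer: √1871517253577785/354035 ≈ 122.19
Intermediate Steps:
p = 15041 (p = -3 + (2879 + 12165) = -3 + 15044 = 15041)
A = 15047 (A = 6 + 15041 = 15047)
√(A + ((971 - 1478)/2255 - 18109/z(100))) = √(15047 + ((971 - 1478)/2255 - 18109/157)) = √(15047 + (-507*1/2255 - 18109*1/157)) = √(15047 + (-507/2255 - 18109/157)) = √(15047 - 40915394/354035) = √(5286249251/354035) = √1871517253577785/354035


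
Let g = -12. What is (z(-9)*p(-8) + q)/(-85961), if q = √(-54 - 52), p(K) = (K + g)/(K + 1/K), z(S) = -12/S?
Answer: -128/3352479 - I*√106/85961 ≈ -3.8181e-5 - 0.00011977*I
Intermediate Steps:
p(K) = (-12 + K)/(K + 1/K) (p(K) = (K - 12)/(K + 1/K) = (-12 + K)/(K + 1/K))
q = I*√106 (q = √(-106) = I*√106 ≈ 10.296*I)
(z(-9)*p(-8) + q)/(-85961) = ((-12/(-9))*(-8*(-12 - 8)/(1 + (-8)²)) + I*√106)/(-85961) = ((-12*(-⅑))*(-8*(-20)/(1 + 64)) + I*√106)*(-1/85961) = (4*(-8*(-20)/65)/3 + I*√106)*(-1/85961) = (4*(-8*1/65*(-20))/3 + I*√106)*(-1/85961) = ((4/3)*(32/13) + I*√106)*(-1/85961) = (128/39 + I*√106)*(-1/85961) = -128/3352479 - I*√106/85961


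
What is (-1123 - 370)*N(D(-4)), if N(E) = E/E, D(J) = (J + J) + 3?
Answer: -1493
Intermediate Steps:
D(J) = 3 + 2*J (D(J) = 2*J + 3 = 3 + 2*J)
N(E) = 1
(-1123 - 370)*N(D(-4)) = (-1123 - 370)*1 = -1493*1 = -1493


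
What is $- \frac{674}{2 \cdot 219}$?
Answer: $- \frac{337}{219} \approx -1.5388$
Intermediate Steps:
$- \frac{674}{2 \cdot 219} = - \frac{674}{438} = \left(-674\right) \frac{1}{438} = - \frac{337}{219}$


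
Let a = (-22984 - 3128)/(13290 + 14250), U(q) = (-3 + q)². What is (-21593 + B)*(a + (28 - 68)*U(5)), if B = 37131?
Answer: -337609664/135 ≈ -2.5008e+6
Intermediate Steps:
a = -128/135 (a = -26112/27540 = -26112*1/27540 = -128/135 ≈ -0.94815)
(-21593 + B)*(a + (28 - 68)*U(5)) = (-21593 + 37131)*(-128/135 + (28 - 68)*(-3 + 5)²) = 15538*(-128/135 - 40*2²) = 15538*(-128/135 - 40*4) = 15538*(-128/135 - 160) = 15538*(-21728/135) = -337609664/135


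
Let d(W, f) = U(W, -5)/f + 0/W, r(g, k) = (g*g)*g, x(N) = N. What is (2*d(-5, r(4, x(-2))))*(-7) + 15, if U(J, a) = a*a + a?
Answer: 85/8 ≈ 10.625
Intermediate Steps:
U(J, a) = a + a² (U(J, a) = a² + a = a + a²)
r(g, k) = g³ (r(g, k) = g²*g = g³)
d(W, f) = 20/f (d(W, f) = (-5*(1 - 5))/f + 0/W = (-5*(-4))/f + 0 = 20/f + 0 = 20/f)
(2*d(-5, r(4, x(-2))))*(-7) + 15 = (2*(20/(4³)))*(-7) + 15 = (2*(20/64))*(-7) + 15 = (2*(20*(1/64)))*(-7) + 15 = (2*(5/16))*(-7) + 15 = (5/8)*(-7) + 15 = -35/8 + 15 = 85/8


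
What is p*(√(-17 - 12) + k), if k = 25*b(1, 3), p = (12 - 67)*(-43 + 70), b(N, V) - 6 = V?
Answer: -334125 - 1485*I*√29 ≈ -3.3413e+5 - 7997.0*I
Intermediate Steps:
b(N, V) = 6 + V
p = -1485 (p = -55*27 = -1485)
k = 225 (k = 25*(6 + 3) = 25*9 = 225)
p*(√(-17 - 12) + k) = -1485*(√(-17 - 12) + 225) = -1485*(√(-29) + 225) = -1485*(I*√29 + 225) = -1485*(225 + I*√29) = -334125 - 1485*I*√29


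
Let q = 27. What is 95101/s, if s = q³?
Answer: 95101/19683 ≈ 4.8316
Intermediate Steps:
s = 19683 (s = 27³ = 19683)
95101/s = 95101/19683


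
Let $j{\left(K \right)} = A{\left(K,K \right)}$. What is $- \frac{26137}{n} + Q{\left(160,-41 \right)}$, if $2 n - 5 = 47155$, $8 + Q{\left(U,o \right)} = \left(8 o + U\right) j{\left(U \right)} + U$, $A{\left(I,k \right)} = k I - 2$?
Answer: $- \frac{101401383097}{23580} \approx -4.3003 \cdot 10^{6}$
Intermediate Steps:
$A{\left(I,k \right)} = -2 + I k$ ($A{\left(I,k \right)} = I k - 2 = -2 + I k$)
$j{\left(K \right)} = -2 + K^{2}$ ($j{\left(K \right)} = -2 + K K = -2 + K^{2}$)
$Q{\left(U,o \right)} = -8 + U + \left(-2 + U^{2}\right) \left(U + 8 o\right)$ ($Q{\left(U,o \right)} = -8 + \left(\left(8 o + U\right) \left(-2 + U^{2}\right) + U\right) = -8 + \left(\left(U + 8 o\right) \left(-2 + U^{2}\right) + U\right) = -8 + \left(\left(-2 + U^{2}\right) \left(U + 8 o\right) + U\right) = -8 + \left(U + \left(-2 + U^{2}\right) \left(U + 8 o\right)\right) = -8 + U + \left(-2 + U^{2}\right) \left(U + 8 o\right)$)
$n = 23580$ ($n = \frac{5}{2} + \frac{1}{2} \cdot 47155 = \frac{5}{2} + \frac{47155}{2} = 23580$)
$- \frac{26137}{n} + Q{\left(160,-41 \right)} = - \frac{26137}{23580} - \left(-488 - 4096000 + 8396800\right) = \left(-26137\right) \frac{1}{23580} + \left(-8 + 4096000 - 160 + 656 + 8 \left(-41\right) 25600\right) = - \frac{26137}{23580} - 4300312 = - \frac{101401383097}{23580}$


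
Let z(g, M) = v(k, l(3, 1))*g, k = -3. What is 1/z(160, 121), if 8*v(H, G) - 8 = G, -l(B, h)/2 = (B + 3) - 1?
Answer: -1/40 ≈ -0.025000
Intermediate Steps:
l(B, h) = -4 - 2*B (l(B, h) = -2*((B + 3) - 1) = -2*((3 + B) - 1) = -2*(2 + B) = -4 - 2*B)
v(H, G) = 1 + G/8
z(g, M) = -g/4 (z(g, M) = (1 + (-4 - 2*3)/8)*g = (1 + (-4 - 6)/8)*g = (1 + (⅛)*(-10))*g = (1 - 5/4)*g = -g/4)
1/z(160, 121) = 1/(-¼*160) = 1/(-40) = -1/40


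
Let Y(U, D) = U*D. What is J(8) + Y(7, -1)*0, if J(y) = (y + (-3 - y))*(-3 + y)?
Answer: -15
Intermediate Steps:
Y(U, D) = D*U
J(y) = 9 - 3*y (J(y) = -3*(-3 + y) = 9 - 3*y)
J(8) + Y(7, -1)*0 = (9 - 3*8) - 1*7*0 = (9 - 24) - 7*0 = -15 + 0 = -15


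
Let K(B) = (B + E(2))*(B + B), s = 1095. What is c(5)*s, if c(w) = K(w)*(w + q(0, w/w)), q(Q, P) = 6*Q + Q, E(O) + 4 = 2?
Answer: 164250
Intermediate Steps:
E(O) = -2 (E(O) = -4 + 2 = -2)
K(B) = 2*B*(-2 + B) (K(B) = (B - 2)*(B + B) = (-2 + B)*(2*B) = 2*B*(-2 + B))
q(Q, P) = 7*Q
c(w) = 2*w**2*(-2 + w) (c(w) = (2*w*(-2 + w))*(w + 7*0) = (2*w*(-2 + w))*(w + 0) = (2*w*(-2 + w))*w = 2*w**2*(-2 + w))
c(5)*s = (2*5**2*(-2 + 5))*1095 = (2*25*3)*1095 = 150*1095 = 164250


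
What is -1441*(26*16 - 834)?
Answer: 602338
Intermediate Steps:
-1441*(26*16 - 834) = -1441*(416 - 834) = -1441*(-418) = 602338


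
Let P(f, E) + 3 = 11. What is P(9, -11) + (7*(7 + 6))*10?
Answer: 918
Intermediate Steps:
P(f, E) = 8 (P(f, E) = -3 + 11 = 8)
P(9, -11) + (7*(7 + 6))*10 = 8 + (7*(7 + 6))*10 = 8 + (7*13)*10 = 8 + 91*10 = 8 + 910 = 918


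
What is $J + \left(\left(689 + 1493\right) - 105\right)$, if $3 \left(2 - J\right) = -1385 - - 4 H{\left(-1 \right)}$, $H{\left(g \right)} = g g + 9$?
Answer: $\frac{7582}{3} \approx 2527.3$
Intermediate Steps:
$H{\left(g \right)} = 9 + g^{2}$ ($H{\left(g \right)} = g^{2} + 9 = 9 + g^{2}$)
$J = \frac{1351}{3}$ ($J = 2 - \frac{-1385 - - 4 \left(9 + \left(-1\right)^{2}\right)}{3} = 2 - \frac{-1385 - - 4 \left(9 + 1\right)}{3} = 2 - \frac{-1385 - \left(-4\right) 10}{3} = 2 - \frac{-1385 - -40}{3} = 2 - \frac{-1385 + 40}{3} = 2 - - \frac{1345}{3} = 2 + \frac{1345}{3} = \frac{1351}{3} \approx 450.33$)
$J + \left(\left(689 + 1493\right) - 105\right) = \frac{1351}{3} + \left(\left(689 + 1493\right) - 105\right) = \frac{1351}{3} + \left(2182 + \left(-267 + 162\right)\right) = \frac{1351}{3} + \left(2182 - 105\right) = \frac{1351}{3} + 2077 = \frac{7582}{3}$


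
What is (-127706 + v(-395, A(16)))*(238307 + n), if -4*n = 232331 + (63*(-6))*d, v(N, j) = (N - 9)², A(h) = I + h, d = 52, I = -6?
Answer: 13148518515/2 ≈ 6.5743e+9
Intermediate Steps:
A(h) = -6 + h
v(N, j) = (-9 + N)²
n = -212675/4 (n = -(232331 + (63*(-6))*52)/4 = -(232331 - 378*52)/4 = -(232331 - 19656)/4 = -¼*212675 = -212675/4 ≈ -53169.)
(-127706 + v(-395, A(16)))*(238307 + n) = (-127706 + (-9 - 395)²)*(238307 - 212675/4) = (-127706 + (-404)²)*(740553/4) = (-127706 + 163216)*(740553/4) = 35510*(740553/4) = 13148518515/2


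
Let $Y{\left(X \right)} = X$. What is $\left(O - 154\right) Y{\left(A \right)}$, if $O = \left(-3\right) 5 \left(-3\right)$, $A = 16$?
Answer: $-1744$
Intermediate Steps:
$O = 45$ ($O = \left(-15\right) \left(-3\right) = 45$)
$\left(O - 154\right) Y{\left(A \right)} = \left(45 - 154\right) 16 = \left(-109\right) 16 = -1744$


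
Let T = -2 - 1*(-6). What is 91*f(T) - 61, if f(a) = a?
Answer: 303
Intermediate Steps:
T = 4 (T = -2 + 6 = 4)
91*f(T) - 61 = 91*4 - 61 = 364 - 61 = 303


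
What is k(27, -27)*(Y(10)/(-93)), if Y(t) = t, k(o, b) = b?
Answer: 90/31 ≈ 2.9032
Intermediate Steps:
k(27, -27)*(Y(10)/(-93)) = -270/(-93) = -270*(-1)/93 = -27*(-10/93) = 90/31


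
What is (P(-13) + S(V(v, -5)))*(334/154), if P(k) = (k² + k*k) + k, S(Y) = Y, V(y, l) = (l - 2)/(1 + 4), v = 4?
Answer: 270206/385 ≈ 701.83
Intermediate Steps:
V(y, l) = -⅖ + l/5 (V(y, l) = (-2 + l)/5 = (-2 + l)*(⅕) = -⅖ + l/5)
P(k) = k + 2*k² (P(k) = (k² + k²) + k = 2*k² + k = k + 2*k²)
(P(-13) + S(V(v, -5)))*(334/154) = (-13*(1 + 2*(-13)) + (-⅖ + (⅕)*(-5)))*(334/154) = (-13*(1 - 26) + (-⅖ - 1))*(334*(1/154)) = (-13*(-25) - 7/5)*(167/77) = (325 - 7/5)*(167/77) = (1618/5)*(167/77) = 270206/385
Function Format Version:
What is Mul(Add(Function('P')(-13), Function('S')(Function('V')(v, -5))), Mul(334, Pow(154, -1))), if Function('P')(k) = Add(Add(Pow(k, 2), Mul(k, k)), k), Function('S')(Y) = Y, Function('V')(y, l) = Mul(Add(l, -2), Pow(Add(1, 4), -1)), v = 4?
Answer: Rational(270206, 385) ≈ 701.83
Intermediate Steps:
Function('V')(y, l) = Add(Rational(-2, 5), Mul(Rational(1, 5), l)) (Function('V')(y, l) = Mul(Add(-2, l), Pow(5, -1)) = Mul(Add(-2, l), Rational(1, 5)) = Add(Rational(-2, 5), Mul(Rational(1, 5), l)))
Function('P')(k) = Add(k, Mul(2, Pow(k, 2))) (Function('P')(k) = Add(Add(Pow(k, 2), Pow(k, 2)), k) = Add(Mul(2, Pow(k, 2)), k) = Add(k, Mul(2, Pow(k, 2))))
Mul(Add(Function('P')(-13), Function('S')(Function('V')(v, -5))), Mul(334, Pow(154, -1))) = Mul(Add(Mul(-13, Add(1, Mul(2, -13))), Add(Rational(-2, 5), Mul(Rational(1, 5), -5))), Mul(334, Pow(154, -1))) = Mul(Add(Mul(-13, Add(1, -26)), Add(Rational(-2, 5), -1)), Mul(334, Rational(1, 154))) = Mul(Add(Mul(-13, -25), Rational(-7, 5)), Rational(167, 77)) = Mul(Add(325, Rational(-7, 5)), Rational(167, 77)) = Mul(Rational(1618, 5), Rational(167, 77)) = Rational(270206, 385)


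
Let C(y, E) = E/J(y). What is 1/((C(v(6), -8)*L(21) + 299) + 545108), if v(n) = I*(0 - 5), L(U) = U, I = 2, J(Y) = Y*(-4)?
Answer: 5/2727014 ≈ 1.8335e-6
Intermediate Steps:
J(Y) = -4*Y
v(n) = -10 (v(n) = 2*(0 - 5) = 2*(-5) = -10)
C(y, E) = -E/(4*y) (C(y, E) = E/((-4*y)) = E*(-1/(4*y)) = -E/(4*y))
1/((C(v(6), -8)*L(21) + 299) + 545108) = 1/((-¼*(-8)/(-10)*21 + 299) + 545108) = 1/((-¼*(-8)*(-⅒)*21 + 299) + 545108) = 1/((-⅕*21 + 299) + 545108) = 1/((-21/5 + 299) + 545108) = 1/(1474/5 + 545108) = 1/(2727014/5) = 5/2727014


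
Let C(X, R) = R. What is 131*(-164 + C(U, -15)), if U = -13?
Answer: -23449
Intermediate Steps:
131*(-164 + C(U, -15)) = 131*(-164 - 15) = 131*(-179) = -23449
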